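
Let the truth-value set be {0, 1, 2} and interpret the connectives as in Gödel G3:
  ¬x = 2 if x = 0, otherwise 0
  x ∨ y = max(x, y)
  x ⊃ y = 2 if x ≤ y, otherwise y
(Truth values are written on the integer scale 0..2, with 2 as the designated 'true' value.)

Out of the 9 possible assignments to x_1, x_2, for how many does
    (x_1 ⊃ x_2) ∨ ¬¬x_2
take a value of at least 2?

7

x_1 = 0, x_2 = 0 ↦ 2  ≥
x_1 = 0, x_2 = 1 ↦ 2  ≥
x_1 = 0, x_2 = 2 ↦ 2  ≥
x_1 = 1, x_2 = 0 ↦ 0  <
x_1 = 1, x_2 = 1 ↦ 2  ≥
x_1 = 1, x_2 = 2 ↦ 2  ≥
x_1 = 2, x_2 = 0 ↦ 0  <
x_1 = 2, x_2 = 1 ↦ 2  ≥
x_1 = 2, x_2 = 2 ↦ 2  ≥
So 7 of the 9 assignments meet the threshold.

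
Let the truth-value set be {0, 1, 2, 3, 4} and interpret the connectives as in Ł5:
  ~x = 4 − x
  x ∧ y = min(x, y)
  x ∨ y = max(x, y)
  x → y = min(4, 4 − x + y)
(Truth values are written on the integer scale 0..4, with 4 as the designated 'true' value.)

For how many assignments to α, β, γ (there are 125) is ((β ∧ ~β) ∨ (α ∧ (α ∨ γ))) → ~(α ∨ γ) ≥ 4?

55

value 4: 55 assignments (counts)
value 3: 13 assignments
value 2: 27 assignments
value 1: 5 assignments
value 0: 25 assignments
So 55 of the 125 assignments meet the threshold.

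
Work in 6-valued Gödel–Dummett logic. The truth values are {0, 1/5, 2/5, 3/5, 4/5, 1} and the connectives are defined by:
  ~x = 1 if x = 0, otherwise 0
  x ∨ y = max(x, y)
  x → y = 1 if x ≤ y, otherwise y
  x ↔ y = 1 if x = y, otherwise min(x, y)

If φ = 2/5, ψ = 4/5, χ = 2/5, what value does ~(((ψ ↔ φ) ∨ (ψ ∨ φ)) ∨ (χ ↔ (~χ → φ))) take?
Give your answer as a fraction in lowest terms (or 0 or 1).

ψ ↔ φ = 4/5 ↔ 2/5 = 2/5
ψ ∨ φ = 4/5 ∨ 2/5 = 4/5
(ψ ↔ φ) ∨ (ψ ∨ φ) = 2/5 ∨ 4/5 = 4/5
~χ = ~2/5 = 0
~χ → φ = 0 → 2/5 = 1
χ ↔ (~χ → φ) = 2/5 ↔ 1 = 2/5
((ψ ↔ φ) ∨ (ψ ∨ φ)) ∨ (χ ↔ (~χ → φ)) = 4/5 ∨ 2/5 = 4/5
~(((ψ ↔ φ) ∨ (ψ ∨ φ)) ∨ (χ ↔ (~χ → φ))) = ~4/5 = 0

0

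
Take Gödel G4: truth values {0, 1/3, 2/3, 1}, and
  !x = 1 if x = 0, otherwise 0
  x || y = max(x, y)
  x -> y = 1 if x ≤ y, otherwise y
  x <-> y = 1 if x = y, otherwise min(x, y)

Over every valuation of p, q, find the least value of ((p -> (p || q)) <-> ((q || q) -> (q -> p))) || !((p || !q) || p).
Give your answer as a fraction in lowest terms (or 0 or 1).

1/3

Take p = 1/3, q = 2/3:
p || q = 1/3 || 2/3 = 2/3
p -> (p || q) = 1/3 -> 2/3 = 1
q || q = 2/3 || 2/3 = 2/3
q -> p = 2/3 -> 1/3 = 1/3
(q || q) -> (q -> p) = 2/3 -> 1/3 = 1/3
(p -> (p || q)) <-> ((q || q) -> (q -> p)) = 1 <-> 1/3 = 1/3
!q = !2/3 = 0
p || !q = 1/3 || 0 = 1/3
(p || !q) || p = 1/3 || 1/3 = 1/3
!((p || !q) || p) = !1/3 = 0
((p -> (p || q)) <-> ((q || q) -> (q -> p))) || !((p || !q) || p) = 1/3 || 0 = 1/3
No assignment yields a value below 1/3, so this is the minimum.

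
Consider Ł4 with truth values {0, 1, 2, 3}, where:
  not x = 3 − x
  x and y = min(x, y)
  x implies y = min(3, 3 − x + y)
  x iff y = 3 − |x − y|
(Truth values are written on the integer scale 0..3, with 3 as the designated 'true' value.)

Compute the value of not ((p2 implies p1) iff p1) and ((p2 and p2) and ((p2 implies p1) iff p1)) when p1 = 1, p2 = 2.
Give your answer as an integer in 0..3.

1

p2 implies p1 = 2 implies 1 = 2
(p2 implies p1) iff p1 = 2 iff 1 = 2
not ((p2 implies p1) iff p1) = not 2 = 1
p2 and p2 = 2 and 2 = 2
p2 implies p1 = 2 implies 1 = 2
(p2 implies p1) iff p1 = 2 iff 1 = 2
(p2 and p2) and ((p2 implies p1) iff p1) = 2 and 2 = 2
not ((p2 implies p1) iff p1) and ((p2 and p2) and ((p2 implies p1) iff p1)) = 1 and 2 = 1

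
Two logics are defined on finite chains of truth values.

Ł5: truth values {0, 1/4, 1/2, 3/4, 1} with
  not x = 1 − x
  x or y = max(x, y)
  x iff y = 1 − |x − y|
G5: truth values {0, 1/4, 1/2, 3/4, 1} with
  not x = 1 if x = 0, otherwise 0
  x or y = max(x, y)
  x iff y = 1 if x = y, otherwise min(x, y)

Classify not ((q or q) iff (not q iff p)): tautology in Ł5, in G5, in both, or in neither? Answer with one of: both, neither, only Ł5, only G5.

neither

In Ł5: at p = 0, q = 0 the value is 0 — not a tautology.
In G5: at p = 0, q = 0 the value is 0 — not a tautology.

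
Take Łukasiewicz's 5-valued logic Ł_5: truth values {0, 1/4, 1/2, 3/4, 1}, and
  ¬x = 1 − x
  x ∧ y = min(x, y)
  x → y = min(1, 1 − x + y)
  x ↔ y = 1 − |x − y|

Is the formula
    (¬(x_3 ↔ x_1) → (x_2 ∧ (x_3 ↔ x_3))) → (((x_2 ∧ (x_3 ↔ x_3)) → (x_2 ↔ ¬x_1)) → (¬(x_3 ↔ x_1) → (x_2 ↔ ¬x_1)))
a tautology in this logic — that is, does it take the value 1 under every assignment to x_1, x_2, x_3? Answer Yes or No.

Yes

At x_1 = 1/2, x_2 = 1, x_3 = 1/4, for instance:
x_3 ↔ x_1 = 1/4 ↔ 1/2 = 3/4
¬(x_3 ↔ x_1) = ¬3/4 = 1/4
x_3 ↔ x_3 = 1/4 ↔ 1/4 = 1
x_2 ∧ (x_3 ↔ x_3) = 1 ∧ 1 = 1
¬(x_3 ↔ x_1) → (x_2 ∧ (x_3 ↔ x_3)) = 1/4 → 1 = 1
¬x_1 = ¬1/2 = 1/2
x_2 ↔ ¬x_1 = 1 ↔ 1/2 = 1/2
(x_2 ∧ (x_3 ↔ x_3)) → (x_2 ↔ ¬x_1) = 1 → 1/2 = 1/2
¬(x_3 ↔ x_1) → (x_2 ↔ ¬x_1) = 1/4 → 1/2 = 1
((x_2 ∧ (x_3 ↔ x_3)) → (x_2 ↔ ¬x_1)) → (¬(x_3 ↔ x_1) → (x_2 ↔ ¬x_1)) = 1/2 → 1 = 1
(¬(x_3 ↔ x_1) → (x_2 ∧ (x_3 ↔ x_3))) → (((x_2 ∧ (x_3 ↔ x_3)) → (x_2 ↔ ¬x_1)) → (¬(x_3 ↔ x_1) → (x_2 ↔ ¬x_1))) = 1 → 1 = 1
and checking the remaining 124 assignments likewise gives ≥ 1 in every case.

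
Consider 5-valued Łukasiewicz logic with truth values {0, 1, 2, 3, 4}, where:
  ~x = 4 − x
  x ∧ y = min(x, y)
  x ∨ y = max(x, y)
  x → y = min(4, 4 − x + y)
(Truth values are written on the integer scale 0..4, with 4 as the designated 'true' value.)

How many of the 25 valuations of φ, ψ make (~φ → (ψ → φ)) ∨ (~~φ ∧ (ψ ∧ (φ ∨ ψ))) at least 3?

21

value 4: 19 assignments (counts)
value 3: 2 assignments (counts)
value 2: 2 assignments
value 1: 1 assignment
value 0: 1 assignment
So 21 of the 25 assignments meet the threshold.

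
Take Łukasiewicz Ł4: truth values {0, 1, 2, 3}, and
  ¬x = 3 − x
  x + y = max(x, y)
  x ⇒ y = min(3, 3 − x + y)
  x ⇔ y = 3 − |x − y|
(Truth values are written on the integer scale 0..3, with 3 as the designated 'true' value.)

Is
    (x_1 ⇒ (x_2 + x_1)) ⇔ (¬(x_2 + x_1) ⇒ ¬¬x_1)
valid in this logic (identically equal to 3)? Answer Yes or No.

No

Counterexample: take x_1 = 0, x_2 = 0.
x_2 + x_1 = 0 + 0 = 0
x_1 ⇒ (x_2 + x_1) = 0 ⇒ 0 = 3
x_2 + x_1 = 0 + 0 = 0
¬(x_2 + x_1) = ¬0 = 3
¬x_1 = ¬0 = 3
¬¬x_1 = ¬3 = 0
¬(x_2 + x_1) ⇒ ¬¬x_1 = 3 ⇒ 0 = 0
(x_1 ⇒ (x_2 + x_1)) ⇔ (¬(x_2 + x_1) ⇒ ¬¬x_1) = 3 ⇔ 0 = 0
This gives 0 ≠ 3.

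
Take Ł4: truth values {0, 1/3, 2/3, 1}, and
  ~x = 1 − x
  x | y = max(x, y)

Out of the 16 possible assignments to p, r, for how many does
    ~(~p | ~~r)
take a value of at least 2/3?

p = 0, r = 0 ↦ 0  <
p = 0, r = 1/3 ↦ 0  <
p = 0, r = 2/3 ↦ 0  <
p = 0, r = 1 ↦ 0  <
p = 1/3, r = 0 ↦ 1/3  <
p = 1/3, r = 1/3 ↦ 1/3  <
p = 1/3, r = 2/3 ↦ 1/3  <
p = 1/3, r = 1 ↦ 0  <
p = 2/3, r = 0 ↦ 2/3  ≥
p = 2/3, r = 1/3 ↦ 2/3  ≥
p = 2/3, r = 2/3 ↦ 1/3  <
p = 2/3, r = 1 ↦ 0  <
p = 1, r = 0 ↦ 1  ≥
p = 1, r = 1/3 ↦ 2/3  ≥
p = 1, r = 2/3 ↦ 1/3  <
p = 1, r = 1 ↦ 0  <
So 4 of the 16 assignments meet the threshold.

4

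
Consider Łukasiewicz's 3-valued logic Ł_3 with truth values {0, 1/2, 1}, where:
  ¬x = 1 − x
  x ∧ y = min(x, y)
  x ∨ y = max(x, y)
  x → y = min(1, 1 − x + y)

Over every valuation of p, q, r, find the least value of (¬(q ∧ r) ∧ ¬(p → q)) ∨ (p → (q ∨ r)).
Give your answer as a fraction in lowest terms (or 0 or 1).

Take p = 1/2, q = 0, r = 0:
q ∧ r = 0 ∧ 0 = 0
¬(q ∧ r) = ¬0 = 1
p → q = 1/2 → 0 = 1/2
¬(p → q) = ¬1/2 = 1/2
¬(q ∧ r) ∧ ¬(p → q) = 1 ∧ 1/2 = 1/2
q ∨ r = 0 ∨ 0 = 0
p → (q ∨ r) = 1/2 → 0 = 1/2
(¬(q ∧ r) ∧ ¬(p → q)) ∨ (p → (q ∨ r)) = 1/2 ∨ 1/2 = 1/2
No assignment yields a value below 1/2, so this is the minimum.

1/2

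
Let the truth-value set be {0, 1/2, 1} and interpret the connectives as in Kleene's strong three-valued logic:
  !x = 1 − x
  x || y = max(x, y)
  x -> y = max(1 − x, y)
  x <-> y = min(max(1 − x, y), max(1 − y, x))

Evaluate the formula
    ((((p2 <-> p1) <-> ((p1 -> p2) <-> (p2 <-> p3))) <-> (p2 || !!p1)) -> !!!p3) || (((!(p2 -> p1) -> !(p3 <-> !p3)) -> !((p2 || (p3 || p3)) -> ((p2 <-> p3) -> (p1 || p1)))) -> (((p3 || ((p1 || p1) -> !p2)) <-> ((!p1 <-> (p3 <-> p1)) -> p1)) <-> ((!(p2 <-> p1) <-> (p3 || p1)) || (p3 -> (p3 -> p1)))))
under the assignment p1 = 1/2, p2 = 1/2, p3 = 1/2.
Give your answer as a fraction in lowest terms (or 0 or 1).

p2 <-> p1 = 1/2 <-> 1/2 = 1/2
p1 -> p2 = 1/2 -> 1/2 = 1/2
p2 <-> p3 = 1/2 <-> 1/2 = 1/2
(p1 -> p2) <-> (p2 <-> p3) = 1/2 <-> 1/2 = 1/2
(p2 <-> p1) <-> ((p1 -> p2) <-> (p2 <-> p3)) = 1/2 <-> 1/2 = 1/2
!p1 = !1/2 = 1/2
!!p1 = !1/2 = 1/2
p2 || !!p1 = 1/2 || 1/2 = 1/2
((p2 <-> p1) <-> ((p1 -> p2) <-> (p2 <-> p3))) <-> (p2 || !!p1) = 1/2 <-> 1/2 = 1/2
!p3 = !1/2 = 1/2
!!p3 = !1/2 = 1/2
!!!p3 = !1/2 = 1/2
(((p2 <-> p1) <-> ((p1 -> p2) <-> (p2 <-> p3))) <-> (p2 || !!p1)) -> !!!p3 = 1/2 -> 1/2 = 1/2
p2 -> p1 = 1/2 -> 1/2 = 1/2
!(p2 -> p1) = !1/2 = 1/2
!p3 = !1/2 = 1/2
p3 <-> !p3 = 1/2 <-> 1/2 = 1/2
!(p3 <-> !p3) = !1/2 = 1/2
!(p2 -> p1) -> !(p3 <-> !p3) = 1/2 -> 1/2 = 1/2
p3 || p3 = 1/2 || 1/2 = 1/2
p2 || (p3 || p3) = 1/2 || 1/2 = 1/2
p2 <-> p3 = 1/2 <-> 1/2 = 1/2
p1 || p1 = 1/2 || 1/2 = 1/2
(p2 <-> p3) -> (p1 || p1) = 1/2 -> 1/2 = 1/2
(p2 || (p3 || p3)) -> ((p2 <-> p3) -> (p1 || p1)) = 1/2 -> 1/2 = 1/2
!((p2 || (p3 || p3)) -> ((p2 <-> p3) -> (p1 || p1))) = !1/2 = 1/2
(!(p2 -> p1) -> !(p3 <-> !p3)) -> !((p2 || (p3 || p3)) -> ((p2 <-> p3) -> (p1 || p1))) = 1/2 -> 1/2 = 1/2
p1 || p1 = 1/2 || 1/2 = 1/2
!p2 = !1/2 = 1/2
(p1 || p1) -> !p2 = 1/2 -> 1/2 = 1/2
p3 || ((p1 || p1) -> !p2) = 1/2 || 1/2 = 1/2
!p1 = !1/2 = 1/2
p3 <-> p1 = 1/2 <-> 1/2 = 1/2
!p1 <-> (p3 <-> p1) = 1/2 <-> 1/2 = 1/2
(!p1 <-> (p3 <-> p1)) -> p1 = 1/2 -> 1/2 = 1/2
(p3 || ((p1 || p1) -> !p2)) <-> ((!p1 <-> (p3 <-> p1)) -> p1) = 1/2 <-> 1/2 = 1/2
p2 <-> p1 = 1/2 <-> 1/2 = 1/2
!(p2 <-> p1) = !1/2 = 1/2
p3 || p1 = 1/2 || 1/2 = 1/2
!(p2 <-> p1) <-> (p3 || p1) = 1/2 <-> 1/2 = 1/2
p3 -> p1 = 1/2 -> 1/2 = 1/2
p3 -> (p3 -> p1) = 1/2 -> 1/2 = 1/2
(!(p2 <-> p1) <-> (p3 || p1)) || (p3 -> (p3 -> p1)) = 1/2 || 1/2 = 1/2
((p3 || ((p1 || p1) -> !p2)) <-> ((!p1 <-> (p3 <-> p1)) -> p1)) <-> ((!(p2 <-> p1) <-> (p3 || p1)) || (p3 -> (p3 -> p1))) = 1/2 <-> 1/2 = 1/2
((!(p2 -> p1) -> !(p3 <-> !p3)) -> !((p2 || (p3 || p3)) -> ((p2 <-> p3) -> (p1 || p1)))) -> (((p3 || ((p1 || p1) -> !p2)) <-> ((!p1 <-> (p3 <-> p1)) -> p1)) <-> ((!(p2 <-> p1) <-> (p3 || p1)) || (p3 -> (p3 -> p1)))) = 1/2 -> 1/2 = 1/2
((((p2 <-> p1) <-> ((p1 -> p2) <-> (p2 <-> p3))) <-> (p2 || !!p1)) -> !!!p3) || (((!(p2 -> p1) -> !(p3 <-> !p3)) -> !((p2 || (p3 || p3)) -> ((p2 <-> p3) -> (p1 || p1)))) -> (((p3 || ((p1 || p1) -> !p2)) <-> ((!p1 <-> (p3 <-> p1)) -> p1)) <-> ((!(p2 <-> p1) <-> (p3 || p1)) || (p3 -> (p3 -> p1))))) = 1/2 || 1/2 = 1/2

1/2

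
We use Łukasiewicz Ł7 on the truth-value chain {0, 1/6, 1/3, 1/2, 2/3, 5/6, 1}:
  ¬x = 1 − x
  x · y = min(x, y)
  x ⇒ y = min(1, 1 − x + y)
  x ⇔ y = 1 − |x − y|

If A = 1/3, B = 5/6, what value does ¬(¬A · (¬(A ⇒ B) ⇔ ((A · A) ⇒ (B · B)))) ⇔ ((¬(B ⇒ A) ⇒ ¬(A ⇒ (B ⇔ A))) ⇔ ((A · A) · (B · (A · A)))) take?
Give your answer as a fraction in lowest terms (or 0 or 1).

¬A = ¬1/3 = 2/3
A ⇒ B = 1/3 ⇒ 5/6 = 1
¬(A ⇒ B) = ¬1 = 0
A · A = 1/3 · 1/3 = 1/3
B · B = 5/6 · 5/6 = 5/6
(A · A) ⇒ (B · B) = 1/3 ⇒ 5/6 = 1
¬(A ⇒ B) ⇔ ((A · A) ⇒ (B · B)) = 0 ⇔ 1 = 0
¬A · (¬(A ⇒ B) ⇔ ((A · A) ⇒ (B · B))) = 2/3 · 0 = 0
¬(¬A · (¬(A ⇒ B) ⇔ ((A · A) ⇒ (B · B)))) = ¬0 = 1
B ⇒ A = 5/6 ⇒ 1/3 = 1/2
¬(B ⇒ A) = ¬1/2 = 1/2
B ⇔ A = 5/6 ⇔ 1/3 = 1/2
A ⇒ (B ⇔ A) = 1/3 ⇒ 1/2 = 1
¬(A ⇒ (B ⇔ A)) = ¬1 = 0
¬(B ⇒ A) ⇒ ¬(A ⇒ (B ⇔ A)) = 1/2 ⇒ 0 = 1/2
A · A = 1/3 · 1/3 = 1/3
A · A = 1/3 · 1/3 = 1/3
B · (A · A) = 5/6 · 1/3 = 1/3
(A · A) · (B · (A · A)) = 1/3 · 1/3 = 1/3
(¬(B ⇒ A) ⇒ ¬(A ⇒ (B ⇔ A))) ⇔ ((A · A) · (B · (A · A))) = 1/2 ⇔ 1/3 = 5/6
¬(¬A · (¬(A ⇒ B) ⇔ ((A · A) ⇒ (B · B)))) ⇔ ((¬(B ⇒ A) ⇒ ¬(A ⇒ (B ⇔ A))) ⇔ ((A · A) · (B · (A · A)))) = 1 ⇔ 5/6 = 5/6

5/6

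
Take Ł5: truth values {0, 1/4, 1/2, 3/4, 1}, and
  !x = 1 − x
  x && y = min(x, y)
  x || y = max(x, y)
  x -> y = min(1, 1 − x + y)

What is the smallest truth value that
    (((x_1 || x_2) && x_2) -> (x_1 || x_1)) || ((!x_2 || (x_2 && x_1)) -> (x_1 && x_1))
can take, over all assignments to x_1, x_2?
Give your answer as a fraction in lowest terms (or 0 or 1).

1/2

Take x_1 = 0, x_2 = 1/2:
x_1 || x_2 = 0 || 1/2 = 1/2
(x_1 || x_2) && x_2 = 1/2 && 1/2 = 1/2
x_1 || x_1 = 0 || 0 = 0
((x_1 || x_2) && x_2) -> (x_1 || x_1) = 1/2 -> 0 = 1/2
!x_2 = !1/2 = 1/2
x_2 && x_1 = 1/2 && 0 = 0
!x_2 || (x_2 && x_1) = 1/2 || 0 = 1/2
x_1 && x_1 = 0 && 0 = 0
(!x_2 || (x_2 && x_1)) -> (x_1 && x_1) = 1/2 -> 0 = 1/2
(((x_1 || x_2) && x_2) -> (x_1 || x_1)) || ((!x_2 || (x_2 && x_1)) -> (x_1 && x_1)) = 1/2 || 1/2 = 1/2
No assignment yields a value below 1/2, so this is the minimum.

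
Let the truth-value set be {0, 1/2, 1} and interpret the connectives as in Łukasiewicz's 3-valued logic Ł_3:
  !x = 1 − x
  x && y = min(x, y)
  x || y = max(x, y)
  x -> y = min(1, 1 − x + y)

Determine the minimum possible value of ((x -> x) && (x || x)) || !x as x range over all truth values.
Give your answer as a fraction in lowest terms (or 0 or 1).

1/2

Take x = 1/2:
x -> x = 1/2 -> 1/2 = 1
x || x = 1/2 || 1/2 = 1/2
(x -> x) && (x || x) = 1 && 1/2 = 1/2
!x = !1/2 = 1/2
((x -> x) && (x || x)) || !x = 1/2 || 1/2 = 1/2
No assignment yields a value below 1/2, so this is the minimum.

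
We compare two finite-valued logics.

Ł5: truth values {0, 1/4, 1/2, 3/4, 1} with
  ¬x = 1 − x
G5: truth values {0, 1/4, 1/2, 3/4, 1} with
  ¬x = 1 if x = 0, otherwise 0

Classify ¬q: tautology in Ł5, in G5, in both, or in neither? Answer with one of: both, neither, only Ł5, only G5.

In Ł5: at q = 1/4 the value is 3/4 — not a tautology.
In G5: at q = 1/4 the value is 0 — not a tautology.

neither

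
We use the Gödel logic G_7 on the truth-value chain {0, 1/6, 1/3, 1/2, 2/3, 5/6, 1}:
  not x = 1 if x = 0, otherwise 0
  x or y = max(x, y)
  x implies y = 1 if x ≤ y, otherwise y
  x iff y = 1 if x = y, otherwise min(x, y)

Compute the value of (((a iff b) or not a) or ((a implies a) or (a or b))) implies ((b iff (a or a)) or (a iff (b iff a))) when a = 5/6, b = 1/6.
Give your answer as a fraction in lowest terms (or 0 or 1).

1/6

a iff b = 5/6 iff 1/6 = 1/6
not a = not 5/6 = 0
(a iff b) or not a = 1/6 or 0 = 1/6
a implies a = 5/6 implies 5/6 = 1
a or b = 5/6 or 1/6 = 5/6
(a implies a) or (a or b) = 1 or 5/6 = 1
((a iff b) or not a) or ((a implies a) or (a or b)) = 1/6 or 1 = 1
a or a = 5/6 or 5/6 = 5/6
b iff (a or a) = 1/6 iff 5/6 = 1/6
b iff a = 1/6 iff 5/6 = 1/6
a iff (b iff a) = 5/6 iff 1/6 = 1/6
(b iff (a or a)) or (a iff (b iff a)) = 1/6 or 1/6 = 1/6
(((a iff b) or not a) or ((a implies a) or (a or b))) implies ((b iff (a or a)) or (a iff (b iff a))) = 1 implies 1/6 = 1/6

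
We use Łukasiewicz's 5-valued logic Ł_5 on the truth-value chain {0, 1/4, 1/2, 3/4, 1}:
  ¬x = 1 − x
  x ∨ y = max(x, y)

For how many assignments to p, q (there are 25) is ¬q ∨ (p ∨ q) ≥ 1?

value 1: 13 assignments (counts)
value 3/4: 9 assignments
value 1/2: 3 assignments
So 13 of the 25 assignments meet the threshold.

13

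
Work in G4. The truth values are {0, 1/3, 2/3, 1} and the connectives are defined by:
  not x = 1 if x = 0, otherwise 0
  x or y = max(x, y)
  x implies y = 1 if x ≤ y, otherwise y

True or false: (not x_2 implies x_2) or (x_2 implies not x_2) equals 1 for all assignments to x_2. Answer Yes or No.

x_2 = 0 ↦ 1
x_2 = 1/3 ↦ 1
x_2 = 2/3 ↦ 1
x_2 = 1 ↦ 1
Every assignment gives a value ≥ 1.

Yes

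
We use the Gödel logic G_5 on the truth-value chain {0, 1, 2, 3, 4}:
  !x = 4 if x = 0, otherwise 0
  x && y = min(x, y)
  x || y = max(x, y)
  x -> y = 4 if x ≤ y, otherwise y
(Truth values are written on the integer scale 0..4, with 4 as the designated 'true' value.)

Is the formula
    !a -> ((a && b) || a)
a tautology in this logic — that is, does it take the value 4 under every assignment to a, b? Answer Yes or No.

Counterexample: take a = 0, b = 0.
!a = !0 = 4
a && b = 0 && 0 = 0
(a && b) || a = 0 || 0 = 0
!a -> ((a && b) || a) = 4 -> 0 = 0
This gives 0 ≠ 4.

No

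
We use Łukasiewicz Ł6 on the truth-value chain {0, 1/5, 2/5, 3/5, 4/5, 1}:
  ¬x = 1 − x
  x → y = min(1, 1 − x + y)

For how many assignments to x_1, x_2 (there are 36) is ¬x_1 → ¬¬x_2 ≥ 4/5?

26

value 1: 21 assignments (counts)
value 4/5: 5 assignments (counts)
value 3/5: 4 assignments
value 2/5: 3 assignments
value 1/5: 2 assignments
value 0: 1 assignment
So 26 of the 36 assignments meet the threshold.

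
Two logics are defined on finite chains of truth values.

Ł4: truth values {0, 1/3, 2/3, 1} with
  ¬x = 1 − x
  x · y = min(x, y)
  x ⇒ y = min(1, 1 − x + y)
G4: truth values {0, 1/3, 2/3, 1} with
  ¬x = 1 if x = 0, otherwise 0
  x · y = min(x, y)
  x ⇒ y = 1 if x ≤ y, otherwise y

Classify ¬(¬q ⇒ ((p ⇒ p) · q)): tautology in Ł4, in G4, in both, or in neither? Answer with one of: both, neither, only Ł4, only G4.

In Ł4: at p = 0, q = 1/3 the value is 1/3 — not a tautology.
In G4: at p = 0, q = 1/3 the value is 0 — not a tautology.

neither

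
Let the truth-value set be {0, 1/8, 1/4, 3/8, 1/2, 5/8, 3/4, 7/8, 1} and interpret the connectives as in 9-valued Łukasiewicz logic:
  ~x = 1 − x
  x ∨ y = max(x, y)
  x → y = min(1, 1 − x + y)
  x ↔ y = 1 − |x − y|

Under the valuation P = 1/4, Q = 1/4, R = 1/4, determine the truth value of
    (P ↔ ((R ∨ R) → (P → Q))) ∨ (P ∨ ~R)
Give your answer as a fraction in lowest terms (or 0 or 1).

3/4

R ∨ R = 1/4 ∨ 1/4 = 1/4
P → Q = 1/4 → 1/4 = 1
(R ∨ R) → (P → Q) = 1/4 → 1 = 1
P ↔ ((R ∨ R) → (P → Q)) = 1/4 ↔ 1 = 1/4
~R = ~1/4 = 3/4
P ∨ ~R = 1/4 ∨ 3/4 = 3/4
(P ↔ ((R ∨ R) → (P → Q))) ∨ (P ∨ ~R) = 1/4 ∨ 3/4 = 3/4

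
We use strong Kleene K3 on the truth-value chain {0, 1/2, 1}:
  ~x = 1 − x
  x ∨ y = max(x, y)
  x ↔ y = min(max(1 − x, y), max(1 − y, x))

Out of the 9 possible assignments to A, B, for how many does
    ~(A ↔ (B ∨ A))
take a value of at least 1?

1

A = 0, B = 0 ↦ 0  <
A = 0, B = 1/2 ↦ 1/2  <
A = 0, B = 1 ↦ 1  ≥
A = 1/2, B = 0 ↦ 1/2  <
A = 1/2, B = 1/2 ↦ 1/2  <
A = 1/2, B = 1 ↦ 1/2  <
A = 1, B = 0 ↦ 0  <
A = 1, B = 1/2 ↦ 0  <
A = 1, B = 1 ↦ 0  <
So 1 of the 9 assignments meets the threshold.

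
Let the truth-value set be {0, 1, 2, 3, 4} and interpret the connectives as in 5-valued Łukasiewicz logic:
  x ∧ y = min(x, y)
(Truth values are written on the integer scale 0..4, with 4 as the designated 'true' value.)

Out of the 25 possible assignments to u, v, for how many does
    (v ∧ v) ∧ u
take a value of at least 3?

4

value 4: 1 assignment (counts)
value 3: 3 assignments (counts)
value 2: 5 assignments
value 1: 7 assignments
value 0: 9 assignments
So 4 of the 25 assignments meet the threshold.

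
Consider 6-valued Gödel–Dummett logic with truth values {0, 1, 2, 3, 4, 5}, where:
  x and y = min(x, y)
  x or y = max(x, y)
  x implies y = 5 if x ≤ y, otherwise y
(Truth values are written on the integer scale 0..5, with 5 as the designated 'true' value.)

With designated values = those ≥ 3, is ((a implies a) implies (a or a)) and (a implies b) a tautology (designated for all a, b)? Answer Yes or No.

Counterexample: take a = 0, b = 0.
a implies a = 0 implies 0 = 5
a or a = 0 or 0 = 0
(a implies a) implies (a or a) = 5 implies 0 = 0
a implies b = 0 implies 0 = 5
((a implies a) implies (a or a)) and (a implies b) = 0 and 5 = 0
This gives 0, which is below 3.

No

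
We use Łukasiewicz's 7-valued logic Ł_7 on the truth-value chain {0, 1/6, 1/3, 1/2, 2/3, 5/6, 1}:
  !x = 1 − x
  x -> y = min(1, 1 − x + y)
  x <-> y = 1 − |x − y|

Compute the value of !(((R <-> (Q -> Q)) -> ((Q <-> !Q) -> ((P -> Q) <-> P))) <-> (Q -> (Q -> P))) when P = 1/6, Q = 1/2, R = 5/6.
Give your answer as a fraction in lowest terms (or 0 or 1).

Q -> Q = 1/2 -> 1/2 = 1
R <-> (Q -> Q) = 5/6 <-> 1 = 5/6
!Q = !1/2 = 1/2
Q <-> !Q = 1/2 <-> 1/2 = 1
P -> Q = 1/6 -> 1/2 = 1
(P -> Q) <-> P = 1 <-> 1/6 = 1/6
(Q <-> !Q) -> ((P -> Q) <-> P) = 1 -> 1/6 = 1/6
(R <-> (Q -> Q)) -> ((Q <-> !Q) -> ((P -> Q) <-> P)) = 5/6 -> 1/6 = 1/3
Q -> P = 1/2 -> 1/6 = 2/3
Q -> (Q -> P) = 1/2 -> 2/3 = 1
((R <-> (Q -> Q)) -> ((Q <-> !Q) -> ((P -> Q) <-> P))) <-> (Q -> (Q -> P)) = 1/3 <-> 1 = 1/3
!(((R <-> (Q -> Q)) -> ((Q <-> !Q) -> ((P -> Q) <-> P))) <-> (Q -> (Q -> P))) = !1/3 = 2/3

2/3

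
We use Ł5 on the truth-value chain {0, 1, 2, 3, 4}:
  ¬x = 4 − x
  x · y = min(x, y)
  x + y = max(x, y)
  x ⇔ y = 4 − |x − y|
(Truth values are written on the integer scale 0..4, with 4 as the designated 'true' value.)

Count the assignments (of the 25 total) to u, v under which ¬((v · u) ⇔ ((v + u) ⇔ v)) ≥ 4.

5

value 4: 5 assignments (counts)
value 3: 5 assignments
value 2: 5 assignments
value 1: 5 assignments
value 0: 5 assignments
So 5 of the 25 assignments meet the threshold.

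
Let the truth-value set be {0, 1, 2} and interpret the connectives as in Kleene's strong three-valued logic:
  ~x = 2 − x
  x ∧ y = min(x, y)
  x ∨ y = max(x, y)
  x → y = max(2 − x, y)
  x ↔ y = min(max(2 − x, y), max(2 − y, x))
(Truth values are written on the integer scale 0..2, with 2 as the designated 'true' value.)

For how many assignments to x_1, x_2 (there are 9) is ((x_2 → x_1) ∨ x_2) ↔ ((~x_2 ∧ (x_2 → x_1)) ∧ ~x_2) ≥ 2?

3

x_1 = 0, x_2 = 0 ↦ 2  ≥
x_1 = 0, x_2 = 1 ↦ 1  <
x_1 = 0, x_2 = 2 ↦ 0  <
x_1 = 1, x_2 = 0 ↦ 2  ≥
x_1 = 1, x_2 = 1 ↦ 1  <
x_1 = 1, x_2 = 2 ↦ 0  <
x_1 = 2, x_2 = 0 ↦ 2  ≥
x_1 = 2, x_2 = 1 ↦ 1  <
x_1 = 2, x_2 = 2 ↦ 0  <
So 3 of the 9 assignments meet the threshold.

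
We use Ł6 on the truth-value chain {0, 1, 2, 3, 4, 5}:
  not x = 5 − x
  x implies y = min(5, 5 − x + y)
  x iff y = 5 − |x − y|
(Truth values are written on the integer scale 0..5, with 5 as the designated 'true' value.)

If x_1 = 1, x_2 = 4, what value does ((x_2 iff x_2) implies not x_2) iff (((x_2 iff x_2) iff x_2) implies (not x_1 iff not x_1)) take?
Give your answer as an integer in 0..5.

x_2 iff x_2 = 4 iff 4 = 5
not x_2 = not 4 = 1
(x_2 iff x_2) implies not x_2 = 5 implies 1 = 1
x_2 iff x_2 = 4 iff 4 = 5
(x_2 iff x_2) iff x_2 = 5 iff 4 = 4
not x_1 = not 1 = 4
not x_1 = not 1 = 4
not x_1 iff not x_1 = 4 iff 4 = 5
((x_2 iff x_2) iff x_2) implies (not x_1 iff not x_1) = 4 implies 5 = 5
((x_2 iff x_2) implies not x_2) iff (((x_2 iff x_2) iff x_2) implies (not x_1 iff not x_1)) = 1 iff 5 = 1

1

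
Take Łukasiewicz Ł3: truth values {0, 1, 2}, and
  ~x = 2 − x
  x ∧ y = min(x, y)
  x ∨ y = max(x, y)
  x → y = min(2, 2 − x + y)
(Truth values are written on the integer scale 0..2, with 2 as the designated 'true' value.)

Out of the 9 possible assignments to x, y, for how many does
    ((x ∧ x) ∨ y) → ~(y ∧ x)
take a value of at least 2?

6

x = 0, y = 0 ↦ 2  ≥
x = 0, y = 1 ↦ 2  ≥
x = 0, y = 2 ↦ 2  ≥
x = 1, y = 0 ↦ 2  ≥
x = 1, y = 1 ↦ 2  ≥
x = 1, y = 2 ↦ 1  <
x = 2, y = 0 ↦ 2  ≥
x = 2, y = 1 ↦ 1  <
x = 2, y = 2 ↦ 0  <
So 6 of the 9 assignments meet the threshold.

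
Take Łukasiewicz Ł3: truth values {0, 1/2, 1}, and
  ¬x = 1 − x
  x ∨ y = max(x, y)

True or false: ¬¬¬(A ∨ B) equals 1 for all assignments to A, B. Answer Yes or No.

No

Counterexample: take A = 0, B = 1/2.
A ∨ B = 0 ∨ 1/2 = 1/2
¬(A ∨ B) = ¬1/2 = 1/2
¬¬(A ∨ B) = ¬1/2 = 1/2
¬¬¬(A ∨ B) = ¬1/2 = 1/2
This gives 1/2 ≠ 1.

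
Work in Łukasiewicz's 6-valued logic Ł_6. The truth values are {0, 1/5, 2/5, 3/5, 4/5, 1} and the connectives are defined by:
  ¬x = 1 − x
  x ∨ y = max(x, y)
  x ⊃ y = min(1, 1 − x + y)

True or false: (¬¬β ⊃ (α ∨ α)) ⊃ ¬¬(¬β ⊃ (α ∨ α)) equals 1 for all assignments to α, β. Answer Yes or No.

Counterexample: take α = 0, β = 0.
¬β = ¬0 = 1
¬¬β = ¬1 = 0
α ∨ α = 0 ∨ 0 = 0
¬¬β ⊃ (α ∨ α) = 0 ⊃ 0 = 1
¬β = ¬0 = 1
α ∨ α = 0 ∨ 0 = 0
¬β ⊃ (α ∨ α) = 1 ⊃ 0 = 0
¬(¬β ⊃ (α ∨ α)) = ¬0 = 1
¬¬(¬β ⊃ (α ∨ α)) = ¬1 = 0
(¬¬β ⊃ (α ∨ α)) ⊃ ¬¬(¬β ⊃ (α ∨ α)) = 1 ⊃ 0 = 0
This gives 0 ≠ 1.

No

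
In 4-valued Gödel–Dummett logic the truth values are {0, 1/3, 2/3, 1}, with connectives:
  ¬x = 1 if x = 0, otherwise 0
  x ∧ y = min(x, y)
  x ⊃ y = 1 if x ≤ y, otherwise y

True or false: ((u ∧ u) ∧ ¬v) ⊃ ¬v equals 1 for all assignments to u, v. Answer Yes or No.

u = 0, v = 0 ↦ 1
u = 0, v = 1/3 ↦ 1
u = 0, v = 2/3 ↦ 1
u = 0, v = 1 ↦ 1
u = 1/3, v = 0 ↦ 1
u = 1/3, v = 1/3 ↦ 1
u = 1/3, v = 2/3 ↦ 1
u = 1/3, v = 1 ↦ 1
u = 2/3, v = 0 ↦ 1
u = 2/3, v = 1/3 ↦ 1
u = 2/3, v = 2/3 ↦ 1
u = 2/3, v = 1 ↦ 1
u = 1, v = 0 ↦ 1
u = 1, v = 1/3 ↦ 1
u = 1, v = 2/3 ↦ 1
u = 1, v = 1 ↦ 1
Every assignment gives a value ≥ 1.

Yes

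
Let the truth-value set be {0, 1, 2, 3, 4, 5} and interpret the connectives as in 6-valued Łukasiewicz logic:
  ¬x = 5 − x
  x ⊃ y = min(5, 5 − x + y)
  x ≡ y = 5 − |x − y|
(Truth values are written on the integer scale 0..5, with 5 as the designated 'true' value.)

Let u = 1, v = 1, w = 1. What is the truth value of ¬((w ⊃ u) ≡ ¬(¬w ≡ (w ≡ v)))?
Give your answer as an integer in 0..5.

4

w ⊃ u = 1 ⊃ 1 = 5
¬w = ¬1 = 4
w ≡ v = 1 ≡ 1 = 5
¬w ≡ (w ≡ v) = 4 ≡ 5 = 4
¬(¬w ≡ (w ≡ v)) = ¬4 = 1
(w ⊃ u) ≡ ¬(¬w ≡ (w ≡ v)) = 5 ≡ 1 = 1
¬((w ⊃ u) ≡ ¬(¬w ≡ (w ≡ v))) = ¬1 = 4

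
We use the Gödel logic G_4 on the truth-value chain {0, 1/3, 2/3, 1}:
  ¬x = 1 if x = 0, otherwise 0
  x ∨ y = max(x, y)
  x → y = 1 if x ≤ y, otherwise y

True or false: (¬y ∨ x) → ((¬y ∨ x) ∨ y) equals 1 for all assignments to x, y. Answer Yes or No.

Yes

x = 0, y = 0 ↦ 1
x = 0, y = 1/3 ↦ 1
x = 0, y = 2/3 ↦ 1
x = 0, y = 1 ↦ 1
x = 1/3, y = 0 ↦ 1
x = 1/3, y = 1/3 ↦ 1
x = 1/3, y = 2/3 ↦ 1
x = 1/3, y = 1 ↦ 1
x = 2/3, y = 0 ↦ 1
x = 2/3, y = 1/3 ↦ 1
x = 2/3, y = 2/3 ↦ 1
x = 2/3, y = 1 ↦ 1
x = 1, y = 0 ↦ 1
x = 1, y = 1/3 ↦ 1
x = 1, y = 2/3 ↦ 1
x = 1, y = 1 ↦ 1
Every assignment gives a value ≥ 1.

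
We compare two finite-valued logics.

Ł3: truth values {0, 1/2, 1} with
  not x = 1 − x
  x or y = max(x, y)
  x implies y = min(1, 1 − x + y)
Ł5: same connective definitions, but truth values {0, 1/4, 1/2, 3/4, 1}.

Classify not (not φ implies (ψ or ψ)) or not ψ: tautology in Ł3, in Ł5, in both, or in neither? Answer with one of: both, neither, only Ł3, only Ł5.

In Ł3: at φ = 0, ψ = 1/2 the value is 1/2 — not a tautology.
In Ł5: at φ = 0, ψ = 1/4 the value is 3/4 — not a tautology.

neither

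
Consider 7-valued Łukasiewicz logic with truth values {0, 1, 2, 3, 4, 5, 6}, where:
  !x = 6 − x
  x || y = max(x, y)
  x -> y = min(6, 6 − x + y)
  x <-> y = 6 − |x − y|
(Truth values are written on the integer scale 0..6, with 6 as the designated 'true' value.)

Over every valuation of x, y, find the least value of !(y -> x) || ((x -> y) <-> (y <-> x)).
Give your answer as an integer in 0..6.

3

Take x = 0, y = 3:
y -> x = 3 -> 0 = 3
!(y -> x) = !3 = 3
x -> y = 0 -> 3 = 6
y <-> x = 3 <-> 0 = 3
(x -> y) <-> (y <-> x) = 6 <-> 3 = 3
!(y -> x) || ((x -> y) <-> (y <-> x)) = 3 || 3 = 3
No assignment yields a value below 3, so this is the minimum.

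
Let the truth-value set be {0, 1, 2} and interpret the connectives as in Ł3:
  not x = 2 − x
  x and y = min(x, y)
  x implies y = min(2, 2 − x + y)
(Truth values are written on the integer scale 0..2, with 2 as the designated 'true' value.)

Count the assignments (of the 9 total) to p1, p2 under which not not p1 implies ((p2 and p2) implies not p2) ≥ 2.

p1 = 0, p2 = 0 ↦ 2  ≥
p1 = 0, p2 = 1 ↦ 2  ≥
p1 = 0, p2 = 2 ↦ 2  ≥
p1 = 1, p2 = 0 ↦ 2  ≥
p1 = 1, p2 = 1 ↦ 2  ≥
p1 = 1, p2 = 2 ↦ 1  <
p1 = 2, p2 = 0 ↦ 2  ≥
p1 = 2, p2 = 1 ↦ 2  ≥
p1 = 2, p2 = 2 ↦ 0  <
So 7 of the 9 assignments meet the threshold.

7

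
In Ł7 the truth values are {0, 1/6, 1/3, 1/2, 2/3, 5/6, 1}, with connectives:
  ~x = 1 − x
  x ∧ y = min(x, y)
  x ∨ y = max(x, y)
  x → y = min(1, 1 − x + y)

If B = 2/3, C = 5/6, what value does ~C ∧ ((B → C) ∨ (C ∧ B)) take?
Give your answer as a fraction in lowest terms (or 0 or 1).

~C = ~5/6 = 1/6
B → C = 2/3 → 5/6 = 1
C ∧ B = 5/6 ∧ 2/3 = 2/3
(B → C) ∨ (C ∧ B) = 1 ∨ 2/3 = 1
~C ∧ ((B → C) ∨ (C ∧ B)) = 1/6 ∧ 1 = 1/6

1/6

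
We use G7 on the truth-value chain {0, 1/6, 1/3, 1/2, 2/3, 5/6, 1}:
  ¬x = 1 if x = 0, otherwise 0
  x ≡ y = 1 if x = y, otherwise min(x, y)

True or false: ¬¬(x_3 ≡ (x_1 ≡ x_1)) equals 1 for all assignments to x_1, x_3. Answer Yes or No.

No

Counterexample: take x_1 = 0, x_3 = 0.
x_1 ≡ x_1 = 0 ≡ 0 = 1
x_3 ≡ (x_1 ≡ x_1) = 0 ≡ 1 = 0
¬(x_3 ≡ (x_1 ≡ x_1)) = ¬0 = 1
¬¬(x_3 ≡ (x_1 ≡ x_1)) = ¬1 = 0
This gives 0 ≠ 1.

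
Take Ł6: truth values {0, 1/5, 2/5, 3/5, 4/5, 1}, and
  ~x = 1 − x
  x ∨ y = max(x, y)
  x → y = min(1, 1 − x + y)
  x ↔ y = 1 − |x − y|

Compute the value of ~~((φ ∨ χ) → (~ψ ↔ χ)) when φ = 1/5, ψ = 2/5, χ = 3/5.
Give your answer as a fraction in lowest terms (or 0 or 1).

1

φ ∨ χ = 1/5 ∨ 3/5 = 3/5
~ψ = ~2/5 = 3/5
~ψ ↔ χ = 3/5 ↔ 3/5 = 1
(φ ∨ χ) → (~ψ ↔ χ) = 3/5 → 1 = 1
~((φ ∨ χ) → (~ψ ↔ χ)) = ~1 = 0
~~((φ ∨ χ) → (~ψ ↔ χ)) = ~0 = 1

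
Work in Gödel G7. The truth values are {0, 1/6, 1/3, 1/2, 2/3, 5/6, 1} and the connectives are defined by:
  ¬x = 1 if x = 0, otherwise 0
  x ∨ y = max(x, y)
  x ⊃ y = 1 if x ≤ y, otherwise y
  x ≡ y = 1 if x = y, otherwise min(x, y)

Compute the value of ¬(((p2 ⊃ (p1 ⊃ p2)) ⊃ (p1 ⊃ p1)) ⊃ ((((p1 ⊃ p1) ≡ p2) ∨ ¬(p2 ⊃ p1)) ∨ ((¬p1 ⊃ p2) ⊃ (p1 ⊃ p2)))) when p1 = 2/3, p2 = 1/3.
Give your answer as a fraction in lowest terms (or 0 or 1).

0

p1 ⊃ p2 = 2/3 ⊃ 1/3 = 1/3
p2 ⊃ (p1 ⊃ p2) = 1/3 ⊃ 1/3 = 1
p1 ⊃ p1 = 2/3 ⊃ 2/3 = 1
(p2 ⊃ (p1 ⊃ p2)) ⊃ (p1 ⊃ p1) = 1 ⊃ 1 = 1
p1 ⊃ p1 = 2/3 ⊃ 2/3 = 1
(p1 ⊃ p1) ≡ p2 = 1 ≡ 1/3 = 1/3
p2 ⊃ p1 = 1/3 ⊃ 2/3 = 1
¬(p2 ⊃ p1) = ¬1 = 0
((p1 ⊃ p1) ≡ p2) ∨ ¬(p2 ⊃ p1) = 1/3 ∨ 0 = 1/3
¬p1 = ¬2/3 = 0
¬p1 ⊃ p2 = 0 ⊃ 1/3 = 1
p1 ⊃ p2 = 2/3 ⊃ 1/3 = 1/3
(¬p1 ⊃ p2) ⊃ (p1 ⊃ p2) = 1 ⊃ 1/3 = 1/3
(((p1 ⊃ p1) ≡ p2) ∨ ¬(p2 ⊃ p1)) ∨ ((¬p1 ⊃ p2) ⊃ (p1 ⊃ p2)) = 1/3 ∨ 1/3 = 1/3
((p2 ⊃ (p1 ⊃ p2)) ⊃ (p1 ⊃ p1)) ⊃ ((((p1 ⊃ p1) ≡ p2) ∨ ¬(p2 ⊃ p1)) ∨ ((¬p1 ⊃ p2) ⊃ (p1 ⊃ p2))) = 1 ⊃ 1/3 = 1/3
¬(((p2 ⊃ (p1 ⊃ p2)) ⊃ (p1 ⊃ p1)) ⊃ ((((p1 ⊃ p1) ≡ p2) ∨ ¬(p2 ⊃ p1)) ∨ ((¬p1 ⊃ p2) ⊃ (p1 ⊃ p2)))) = ¬1/3 = 0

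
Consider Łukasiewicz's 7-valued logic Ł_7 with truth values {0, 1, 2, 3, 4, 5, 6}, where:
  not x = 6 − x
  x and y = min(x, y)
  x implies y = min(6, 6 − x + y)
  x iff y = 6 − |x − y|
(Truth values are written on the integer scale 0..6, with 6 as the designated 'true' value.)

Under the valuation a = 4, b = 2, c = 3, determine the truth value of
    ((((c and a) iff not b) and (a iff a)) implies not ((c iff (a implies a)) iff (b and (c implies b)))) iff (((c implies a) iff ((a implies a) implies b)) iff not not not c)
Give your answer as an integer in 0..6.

3

c and a = 3 and 4 = 3
not b = not 2 = 4
(c and a) iff not b = 3 iff 4 = 5
a iff a = 4 iff 4 = 6
((c and a) iff not b) and (a iff a) = 5 and 6 = 5
a implies a = 4 implies 4 = 6
c iff (a implies a) = 3 iff 6 = 3
c implies b = 3 implies 2 = 5
b and (c implies b) = 2 and 5 = 2
(c iff (a implies a)) iff (b and (c implies b)) = 3 iff 2 = 5
not ((c iff (a implies a)) iff (b and (c implies b))) = not 5 = 1
(((c and a) iff not b) and (a iff a)) implies not ((c iff (a implies a)) iff (b and (c implies b))) = 5 implies 1 = 2
c implies a = 3 implies 4 = 6
a implies a = 4 implies 4 = 6
(a implies a) implies b = 6 implies 2 = 2
(c implies a) iff ((a implies a) implies b) = 6 iff 2 = 2
not c = not 3 = 3
not not c = not 3 = 3
not not not c = not 3 = 3
((c implies a) iff ((a implies a) implies b)) iff not not not c = 2 iff 3 = 5
((((c and a) iff not b) and (a iff a)) implies not ((c iff (a implies a)) iff (b and (c implies b)))) iff (((c implies a) iff ((a implies a) implies b)) iff not not not c) = 2 iff 5 = 3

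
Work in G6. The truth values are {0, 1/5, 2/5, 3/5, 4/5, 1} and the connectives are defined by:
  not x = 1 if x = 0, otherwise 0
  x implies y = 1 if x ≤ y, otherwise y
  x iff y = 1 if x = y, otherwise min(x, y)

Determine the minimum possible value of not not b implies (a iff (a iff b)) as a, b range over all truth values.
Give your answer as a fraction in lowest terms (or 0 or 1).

1/5

Take a = 1/5, b = 1/5:
not b = not 1/5 = 0
not not b = not 0 = 1
a iff b = 1/5 iff 1/5 = 1
a iff (a iff b) = 1/5 iff 1 = 1/5
not not b implies (a iff (a iff b)) = 1 implies 1/5 = 1/5
No assignment yields a value below 1/5, so this is the minimum.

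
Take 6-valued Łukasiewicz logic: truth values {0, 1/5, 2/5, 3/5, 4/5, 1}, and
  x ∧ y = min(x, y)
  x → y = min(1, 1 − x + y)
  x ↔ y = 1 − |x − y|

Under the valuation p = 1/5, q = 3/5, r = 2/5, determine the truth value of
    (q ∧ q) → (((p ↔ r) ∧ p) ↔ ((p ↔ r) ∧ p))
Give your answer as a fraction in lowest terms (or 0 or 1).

1

q ∧ q = 3/5 ∧ 3/5 = 3/5
p ↔ r = 1/5 ↔ 2/5 = 4/5
(p ↔ r) ∧ p = 4/5 ∧ 1/5 = 1/5
p ↔ r = 1/5 ↔ 2/5 = 4/5
(p ↔ r) ∧ p = 4/5 ∧ 1/5 = 1/5
((p ↔ r) ∧ p) ↔ ((p ↔ r) ∧ p) = 1/5 ↔ 1/5 = 1
(q ∧ q) → (((p ↔ r) ∧ p) ↔ ((p ↔ r) ∧ p)) = 3/5 → 1 = 1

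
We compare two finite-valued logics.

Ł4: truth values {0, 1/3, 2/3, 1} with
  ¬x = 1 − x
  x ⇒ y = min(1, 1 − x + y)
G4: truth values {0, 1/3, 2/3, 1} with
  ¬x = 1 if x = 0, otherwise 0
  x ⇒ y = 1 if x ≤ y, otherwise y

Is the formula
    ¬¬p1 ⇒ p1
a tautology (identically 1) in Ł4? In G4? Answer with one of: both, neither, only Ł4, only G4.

only Ł4

In Ł4: every assignment gives 1 — tautology.
In G4: at p1 = 1/3 the value is 1/3 — not a tautology.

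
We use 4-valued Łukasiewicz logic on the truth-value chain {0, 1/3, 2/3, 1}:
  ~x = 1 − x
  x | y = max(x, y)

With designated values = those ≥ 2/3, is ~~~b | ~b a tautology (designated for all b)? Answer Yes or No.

No

Counterexample: take b = 2/3.
~b = ~2/3 = 1/3
~~b = ~1/3 = 2/3
~~~b = ~2/3 = 1/3
~~~b | ~b = 1/3 | 1/3 = 1/3
This gives 1/3, which is below 2/3.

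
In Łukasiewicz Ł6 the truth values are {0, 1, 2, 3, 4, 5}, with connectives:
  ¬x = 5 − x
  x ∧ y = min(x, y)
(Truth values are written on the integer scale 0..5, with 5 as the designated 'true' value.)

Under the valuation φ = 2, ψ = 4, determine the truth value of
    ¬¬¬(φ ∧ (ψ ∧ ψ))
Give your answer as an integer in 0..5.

3

ψ ∧ ψ = 4 ∧ 4 = 4
φ ∧ (ψ ∧ ψ) = 2 ∧ 4 = 2
¬(φ ∧ (ψ ∧ ψ)) = ¬2 = 3
¬¬(φ ∧ (ψ ∧ ψ)) = ¬3 = 2
¬¬¬(φ ∧ (ψ ∧ ψ)) = ¬2 = 3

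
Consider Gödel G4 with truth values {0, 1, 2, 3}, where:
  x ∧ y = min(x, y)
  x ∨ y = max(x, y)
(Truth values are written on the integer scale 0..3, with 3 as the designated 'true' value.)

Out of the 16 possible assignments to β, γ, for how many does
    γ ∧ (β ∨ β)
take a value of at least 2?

4

β = 0, γ = 0 ↦ 0  <
β = 0, γ = 1 ↦ 0  <
β = 0, γ = 2 ↦ 0  <
β = 0, γ = 3 ↦ 0  <
β = 1, γ = 0 ↦ 0  <
β = 1, γ = 1 ↦ 1  <
β = 1, γ = 2 ↦ 1  <
β = 1, γ = 3 ↦ 1  <
β = 2, γ = 0 ↦ 0  <
β = 2, γ = 1 ↦ 1  <
β = 2, γ = 2 ↦ 2  ≥
β = 2, γ = 3 ↦ 2  ≥
β = 3, γ = 0 ↦ 0  <
β = 3, γ = 1 ↦ 1  <
β = 3, γ = 2 ↦ 2  ≥
β = 3, γ = 3 ↦ 3  ≥
So 4 of the 16 assignments meet the threshold.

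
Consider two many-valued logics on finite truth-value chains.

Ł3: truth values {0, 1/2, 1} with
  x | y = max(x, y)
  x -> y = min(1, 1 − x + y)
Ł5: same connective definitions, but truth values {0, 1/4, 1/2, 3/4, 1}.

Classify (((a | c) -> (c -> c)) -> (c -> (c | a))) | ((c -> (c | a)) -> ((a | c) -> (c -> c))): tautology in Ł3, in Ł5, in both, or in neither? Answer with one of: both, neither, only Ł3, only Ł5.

both

In Ł3: every assignment gives 1 — tautology.
In Ł5: every assignment gives 1 — tautology.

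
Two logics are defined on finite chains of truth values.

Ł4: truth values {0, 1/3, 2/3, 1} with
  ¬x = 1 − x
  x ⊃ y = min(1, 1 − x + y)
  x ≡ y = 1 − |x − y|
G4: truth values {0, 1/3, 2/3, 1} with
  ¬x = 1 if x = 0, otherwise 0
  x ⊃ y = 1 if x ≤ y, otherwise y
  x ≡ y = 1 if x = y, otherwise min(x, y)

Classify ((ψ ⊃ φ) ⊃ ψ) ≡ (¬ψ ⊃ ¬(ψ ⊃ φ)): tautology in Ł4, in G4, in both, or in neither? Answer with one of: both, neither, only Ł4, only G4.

In Ł4: every assignment gives 1 — tautology.
In G4: at φ = 1/3, ψ = 1/3 the value is 1/3 — not a tautology.

only Ł4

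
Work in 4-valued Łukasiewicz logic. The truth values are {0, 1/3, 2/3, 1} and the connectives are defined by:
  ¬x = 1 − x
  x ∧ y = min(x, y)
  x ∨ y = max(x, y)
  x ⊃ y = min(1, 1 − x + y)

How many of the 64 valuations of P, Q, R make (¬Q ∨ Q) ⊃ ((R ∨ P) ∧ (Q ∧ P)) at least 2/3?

32

value 1: 12 assignments (counts)
value 2/3: 20 assignments (counts)
value 1/3: 12 assignments
value 0: 20 assignments
So 32 of the 64 assignments meet the threshold.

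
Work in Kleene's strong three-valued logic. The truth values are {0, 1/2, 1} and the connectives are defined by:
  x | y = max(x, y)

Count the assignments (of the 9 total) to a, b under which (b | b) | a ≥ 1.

a = 0, b = 0 ↦ 0  <
a = 0, b = 1/2 ↦ 1/2  <
a = 0, b = 1 ↦ 1  ≥
a = 1/2, b = 0 ↦ 1/2  <
a = 1/2, b = 1/2 ↦ 1/2  <
a = 1/2, b = 1 ↦ 1  ≥
a = 1, b = 0 ↦ 1  ≥
a = 1, b = 1/2 ↦ 1  ≥
a = 1, b = 1 ↦ 1  ≥
So 5 of the 9 assignments meet the threshold.

5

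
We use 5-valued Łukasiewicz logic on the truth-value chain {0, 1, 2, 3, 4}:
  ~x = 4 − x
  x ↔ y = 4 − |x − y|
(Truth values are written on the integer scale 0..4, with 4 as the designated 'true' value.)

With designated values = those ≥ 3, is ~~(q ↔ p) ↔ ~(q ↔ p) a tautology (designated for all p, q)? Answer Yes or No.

No

Counterexample: take p = 0, q = 0.
q ↔ p = 0 ↔ 0 = 4
~(q ↔ p) = ~4 = 0
~~(q ↔ p) = ~0 = 4
~(q ↔ p) = ~4 = 0
~~(q ↔ p) ↔ ~(q ↔ p) = 4 ↔ 0 = 0
This gives 0, which is below 3.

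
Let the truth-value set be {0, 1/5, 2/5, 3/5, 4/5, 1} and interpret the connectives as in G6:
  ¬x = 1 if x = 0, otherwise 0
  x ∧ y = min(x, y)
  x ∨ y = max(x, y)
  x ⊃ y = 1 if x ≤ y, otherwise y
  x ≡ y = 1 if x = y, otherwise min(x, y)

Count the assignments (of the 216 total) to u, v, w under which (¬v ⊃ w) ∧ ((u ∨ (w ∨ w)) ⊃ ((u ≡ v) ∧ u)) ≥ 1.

55

value 1: 55 assignments (counts)
value 4/5: 8 assignments
value 3/5: 18 assignments
value 2/5: 30 assignments
value 1/5: 44 assignments
value 0: 61 assignments
So 55 of the 216 assignments meet the threshold.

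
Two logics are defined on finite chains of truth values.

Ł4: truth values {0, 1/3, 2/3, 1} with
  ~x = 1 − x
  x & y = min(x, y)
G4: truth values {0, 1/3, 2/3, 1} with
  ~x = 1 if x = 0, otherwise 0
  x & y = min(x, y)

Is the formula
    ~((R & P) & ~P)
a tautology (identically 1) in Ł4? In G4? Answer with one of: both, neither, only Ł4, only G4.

In Ł4: at P = 1/3, R = 1/3 the value is 2/3 — not a tautology.
In G4: every assignment gives 1 — tautology.

only G4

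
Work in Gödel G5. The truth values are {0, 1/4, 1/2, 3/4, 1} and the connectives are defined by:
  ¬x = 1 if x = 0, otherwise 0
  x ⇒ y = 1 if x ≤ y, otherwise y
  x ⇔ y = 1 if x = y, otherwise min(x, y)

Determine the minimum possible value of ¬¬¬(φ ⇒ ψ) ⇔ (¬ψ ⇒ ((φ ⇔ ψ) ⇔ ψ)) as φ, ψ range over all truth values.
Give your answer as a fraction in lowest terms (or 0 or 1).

Take φ = 0, ψ = 1/4:
φ ⇒ ψ = 0 ⇒ 1/4 = 1
¬(φ ⇒ ψ) = ¬1 = 0
¬¬(φ ⇒ ψ) = ¬0 = 1
¬¬¬(φ ⇒ ψ) = ¬1 = 0
¬ψ = ¬1/4 = 0
φ ⇔ ψ = 0 ⇔ 1/4 = 0
(φ ⇔ ψ) ⇔ ψ = 0 ⇔ 1/4 = 0
¬ψ ⇒ ((φ ⇔ ψ) ⇔ ψ) = 0 ⇒ 0 = 1
¬¬¬(φ ⇒ ψ) ⇔ (¬ψ ⇒ ((φ ⇔ ψ) ⇔ ψ)) = 0 ⇔ 1 = 0
No assignment yields a value below 0, so this is the minimum.

0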